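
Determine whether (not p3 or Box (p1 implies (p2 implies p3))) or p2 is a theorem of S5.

Invalid (countermodel exists)

Tableau for the negation not ((not p3 or Box (p1 implies (p2 implies p3))) or p2):
1. not ((not p3 or Box (p1 implies (p2 implies p3))) or p2), w0
2. not (not p3 or Box (p1 implies (p2 implies p3))), w0
3. not p2, w0
4. p3, w0
5. not Box (p1 implies (p2 implies p3)), w0
6. not (p1 implies (p2 implies p3)), w1
7. p1, w1
8. not (p2 implies p3), w1
9. p2, w1
10. not p3, w1
Accessibility: w0Rw0, w0Rw1, w1Rw0, w1Rw1
The negation has an open branch (countermodel exists).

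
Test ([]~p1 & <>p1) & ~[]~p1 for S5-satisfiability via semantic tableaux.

1. ([]~p1 & <>p1) & ~[]~p1, w0
2. []~p1 & <>p1, w0   [&-rule on 1]
3. ~[]~p1, w0   [&-rule on 1]
4. []~p1, w0   [&-rule on 2]
5. <>p1, w0   [&-rule on 2]
6. ~p1, w0   [[]-rule on 4 via w0Rw0]
7. p1, w1   [~[]-rule on 3: fresh world w1, w0Rw1]
8. ~p1, w1   [[]-rule on 4 via w0Rw1]
Accessibility: w0Rw0, w0Rw1, w1Rw0, w1Rw1
Branch closes: p1 and ~p1 both at w1.
All branches of the tableau close; one closing branch shown above.

Unsatisfiable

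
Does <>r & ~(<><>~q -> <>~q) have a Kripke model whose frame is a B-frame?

Satisfiable

1. <>r & ~(<><>~q -> <>~q), 0
2. <>r, 0
3. ~(<><>~q -> <>~q), 0
4. <><>~q, 0
5. ~<>~q, 0
6. q, 0
7. r, 1
8. q, 1
9. <>~q, 2
10. q, 2
11. ~q, 3
Accessibility: 0R0, 0R1, 0R2, 1R0, 1R1, 2R0, 2R2, 2R3, 3R2, 3R3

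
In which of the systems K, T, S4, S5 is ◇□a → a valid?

S4-tableau for the negation ¬(◇□a → a):
1. ¬(◇□a → a), w0
2. ◇□a, w0
3. ¬a, w0
4. □a, w1
5. a, w1
Accessibility: w0Rw0, w0Rw1, w1Rw1
Complete open branch: countermodel on an S4-frame, so not valid in S4, nor in K, T (the same frame is also a K-frame and a T-frame).
S5-tableau for the negation ¬(◇□a → a):
1. ¬(◇□a → a), w0
2. ◇□a, w0
3. ¬a, w0
4. □a, w1
5. a, w0
Accessibility: w0Rw0, w0Rw1, w1Rw0, w1Rw1
Branch closes: a and ¬a both at w0.
Every branch closes (one shown): valid in S5.

S5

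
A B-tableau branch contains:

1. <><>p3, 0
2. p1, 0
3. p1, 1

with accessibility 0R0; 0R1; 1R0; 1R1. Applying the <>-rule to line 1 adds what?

a fresh world 2 with 0R2, and <>p3 at 2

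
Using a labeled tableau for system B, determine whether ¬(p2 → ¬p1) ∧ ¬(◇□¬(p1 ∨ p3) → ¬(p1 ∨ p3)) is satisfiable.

1. ¬(p2 → ¬p1) ∧ ¬(◇□¬(p1 ∨ p3) → ¬(p1 ∨ p3)), w0
2. ¬(p2 → ¬p1), w0
3. ¬(◇□¬(p1 ∨ p3) → ¬(p1 ∨ p3)), w0
4. p2, w0
5. p1, w0
6. ◇□¬(p1 ∨ p3), w0
7. p1 ∨ p3, w0
8. p3, w0
9. □¬(p1 ∨ p3), w1
10. ¬(p1 ∨ p3), w0
11. ¬p1, w0
12. ¬p3, w0
Accessibility: w0Rw0, w0Rw1, w1Rw0, w1Rw1
Branch closes: p1 and ¬p1 both at w0.
All branches of the tableau close; one closing branch shown above.

Unsatisfiable (every branch closes)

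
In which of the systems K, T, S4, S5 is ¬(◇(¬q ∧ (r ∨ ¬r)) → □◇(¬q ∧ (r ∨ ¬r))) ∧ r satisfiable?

K, T, S4

S4-tableau for the formula:
1. ¬(◇(¬q ∧ (r ∨ ¬r)) → □◇(¬q ∧ (r ∨ ¬r))) ∧ r, 0
2. ¬(◇(¬q ∧ (r ∨ ¬r)) → □◇(¬q ∧ (r ∨ ¬r))), 0   [∧-rule on 1]
3. r, 0   [∧-rule on 1]
4. ◇(¬q ∧ (r ∨ ¬r)), 0   [¬→-rule on 2]
5. ¬□◇(¬q ∧ (r ∨ ¬r)), 0   [¬→-rule on 2]
6. ¬q ∧ (r ∨ ¬r), 1   [◇-rule on 4: fresh world 1, 0R1]
7. ¬q, 1   [∧-rule on 6]
8. r ∨ ¬r, 1   [∧-rule on 6]
9. ¬r, 1   [∨-rule on 8 (branches; this branch)]
10. ¬◇(¬q ∧ (r ∨ ¬r)), 2   [¬□-rule on 5: fresh world 2, 0R2]
11. ¬(¬q ∧ (r ∨ ¬r)), 2   [¬◇-rule on 10 via 2R2]
12. q, 2   [¬∧-rule on 11 (branches; this branch)]
Accessibility: 0R0, 0R1, 0R2, 1R1, 2R2
Complete open branch: satisfiable in S4, hence also in K, T (this S4-model is also a K-model and a T-model).
S5-tableau for the formula:
1. ¬(◇(¬q ∧ (r ∨ ¬r)) → □◇(¬q ∧ (r ∨ ¬r))) ∧ r, 0
2. ¬(◇(¬q ∧ (r ∨ ¬r)) → □◇(¬q ∧ (r ∨ ¬r))), 0   [∧-rule on 1]
3. r, 0   [∧-rule on 1]
4. ◇(¬q ∧ (r ∨ ¬r)), 0   [¬→-rule on 2]
5. ¬□◇(¬q ∧ (r ∨ ¬r)), 0   [¬→-rule on 2]
6. ¬q ∧ (r ∨ ¬r), 1   [◇-rule on 4: fresh world 1, 0R1]
7. ¬q, 1   [∧-rule on 6]
8. r ∨ ¬r, 1   [∧-rule on 6]
9. ¬r, 1   [∨-rule on 8 (branches; this branch)]
10. ¬◇(¬q ∧ (r ∨ ¬r)), 2   [¬□-rule on 5: fresh world 2, 0R2]
11. ¬(¬q ∧ (r ∨ ¬r)), 0   [¬◇-rule on 10 via 2R0]
12. ¬(¬q ∧ (r ∨ ¬r)), 1   [¬◇-rule on 10 via 2R1]
13. ¬(¬q ∧ (r ∨ ¬r)), 2   [¬◇-rule on 10 via 2R2]
14. q, 0   [¬∧-rule on 11 (branches; this branch)]
15. ¬(r ∨ ¬r), 1   [¬∧-rule on 12 (branches; this branch)]
16. r, 1   [¬∨-rule on 15]
Accessibility: 0R0, 0R1, 0R2, 1R0, 1R1, 1R2, 2R0, 2R1, 2R2
Branch closes: r and ¬r both at 1.
Every branch closes (one shown): unsatisfiable in S5.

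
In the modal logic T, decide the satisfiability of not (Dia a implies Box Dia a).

Satisfiable

1. not (Dia a implies Box Dia a), 0
2. Dia a, 0
3. not Box Dia a, 0
4. a, 1
5. not Dia a, 2
6. not a, 2
Accessibility: 0R0, 0R1, 0R2, 1R1, 2R2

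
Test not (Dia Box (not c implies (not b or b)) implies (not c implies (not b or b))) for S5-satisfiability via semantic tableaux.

1. not (Dia Box (not c implies (not b or b)) implies (not c implies (not b or b))), 0
2. Dia Box (not c implies (not b or b)), 0   [neg-implies-rule on 1]
3. not (not c implies (not b or b)), 0   [neg-implies-rule on 1]
4. not c, 0   [neg-implies-rule on 3]
5. not (not b or b), 0   [neg-implies-rule on 3]
6. b, 0   [neg-or-rule on 5]
7. not b, 0   [neg-or-rule on 5]
Accessibility: 0R0
Branch closes: b and not b both at 0.
Every branch closes; the branch above is one of them.

Unsatisfiable (every branch closes)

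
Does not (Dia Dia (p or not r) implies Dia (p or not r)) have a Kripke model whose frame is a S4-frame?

No, unsatisfiable

1. not (Dia Dia (p or not r) implies Dia (p or not r)), u
2. Dia Dia (p or not r), u   [neg-implies-rule on 1]
3. not Dia (p or not r), u   [neg-implies-rule on 1]
4. not (p or not r), u   [neg-Dia-rule on 3 via uRu]
5. not p, u   [neg-or-rule on 4]
6. r, u   [neg-or-rule on 4]
7. Dia (p or not r), v   [Dia-rule on 2: fresh world v, uRv]
8. not (p or not r), v   [neg-Dia-rule on 3 via uRv]
9. not p, v   [neg-or-rule on 8]
10. r, v   [neg-or-rule on 8]
11. p or not r, w   [Dia-rule on 7: fresh world w, vRw]
12. not (p or not r), w   [neg-Dia-rule on 3 via uRw]
13. not p, w   [neg-or-rule on 12]
14. r, w   [neg-or-rule on 12]
15. not r, w   [or-rule on 11 (branches; this branch)]
Accessibility: uRu, uRv, uRw, vRv, vRw, wRw
Branch closes: r and not r both at w.
All branches of the tableau close; one closing branch shown above.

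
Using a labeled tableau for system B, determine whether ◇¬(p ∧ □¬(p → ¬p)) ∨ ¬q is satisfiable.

1. ◇¬(p ∧ □¬(p → ¬p)) ∨ ¬q, u
2. ¬q, u
Accessibility: uRu

Satisfiable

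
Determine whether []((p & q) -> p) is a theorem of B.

Valid in B

Tableau for the negation ~[]((p & q) -> p):
1. ~[]((p & q) -> p), u
2. ~((p & q) -> p), v
3. p & q, v
4. ~p, v
5. p, v
6. q, v
Accessibility: uRu, uRv, vRu, vRv
Branch closes: p and ~p both at v.
Every branch of the negation's tableau closes; the branch above is one of them.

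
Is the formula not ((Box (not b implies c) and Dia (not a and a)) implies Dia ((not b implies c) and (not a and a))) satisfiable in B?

No, unsatisfiable

1. not ((Box (not b implies c) and Dia (not a and a)) implies Dia ((not b implies c) and (not a and a))), u
2. Box (not b implies c) and Dia (not a and a), u
3. not Dia ((not b implies c) and (not a and a)), u
4. Box (not b implies c), u
5. Dia (not a and a), u
6. not ((not b implies c) and (not a and a)), u
7. not b implies c, u
8. not (not a and a), u
9. c, u
10. not a, u
11. not a and a, v
12. not a, v
13. a, v
Accessibility: uRu, uRv, vRu, vRv
Branch closes: a and not a both at v.
Every branch closes; the branch above is one of them.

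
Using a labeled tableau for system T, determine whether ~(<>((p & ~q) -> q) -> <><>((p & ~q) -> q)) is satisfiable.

Unsatisfiable

1. ~(<>((p & ~q) -> q) -> <><>((p & ~q) -> q)), w0
2. <>((p & ~q) -> q), w0
3. ~<><>((p & ~q) -> q), w0
4. ~<>((p & ~q) -> q), w0
5. ~((p & ~q) -> q), w0
6. p & ~q, w0
7. ~q, w0
8. p, w0
9. (p & ~q) -> q, w1
10. ~<>((p & ~q) -> q), w1
11. ~((p & ~q) -> q), w1
12. p & ~q, w1
13. ~q, w1
14. p, w1
15. ~(p & ~q), w1
16. q, w1
Accessibility: w0Rw0, w0Rw1, w1Rw1
Branch closes: q and ~q both at w1.
All branches of the tableau close; one closing branch shown above.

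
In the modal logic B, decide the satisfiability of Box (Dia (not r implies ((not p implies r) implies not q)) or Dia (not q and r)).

1. Box (Dia (not r implies ((not p implies r) implies not q)) or Dia (not q and r)), w0
2. Dia (not r implies ((not p implies r) implies not q)) or Dia (not q and r), w0
3. Dia (not q and r), w0
4. not q and r, w1
5. not q, w1
6. r, w1
7. Dia (not r implies ((not p implies r) implies not q)) or Dia (not q and r), w1
8. Dia (not q and r), w1
9. not q and r, w2
10. not q, w2
11. r, w2
Accessibility: w0Rw0, w0Rw1, w1Rw0, w1Rw1, w1Rw2, w2Rw1, w2Rw2

Satisfiable (open branch found)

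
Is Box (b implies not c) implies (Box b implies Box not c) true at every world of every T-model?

Yes, valid

Tableau for the negation not (Box (b implies not c) implies (Box b implies Box not c)):
1. not (Box (b implies not c) implies (Box b implies Box not c)), u
2. Box (b implies not c), u
3. not (Box b implies Box not c), u
4. Box b, u
5. not Box not c, u
6. b implies not c, u
7. b, u
8. not c, u
9. c, v
10. b implies not c, v
11. b, v
12. not c, v
Accessibility: uRu, uRv, vRv
Branch closes: c and not c both at v.
All branches of the negation close; one closing branch shown above.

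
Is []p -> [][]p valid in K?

Tableau for the negation ~([]p -> [][]p):
1. ~([]p -> [][]p), 0
2. []p, 0
3. ~[][]p, 0
4. ~[]p, 1
5. p, 1
6. ~p, 2
Accessibility: 0R1, 1R2
The negation has an open branch (countermodel exists).

Invalid (countermodel exists)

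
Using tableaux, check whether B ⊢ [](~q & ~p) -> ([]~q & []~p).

Valid in B

Tableau for the negation ~([](~q & ~p) -> ([]~q & []~p)):
1. ~([](~q & ~p) -> ([]~q & []~p)), 0
2. [](~q & ~p), 0   [~->-rule on 1]
3. ~([]~q & []~p), 0   [~->-rule on 1]
4. ~q & ~p, 0   [[]-rule on 2 via 0R0]
5. ~q, 0   [&-rule on 4]
6. ~p, 0   [&-rule on 4]
7. ~[]~p, 0   [~&-rule on 3 (branches; this branch)]
8. p, 1   [~[]-rule on 7: fresh world 1, 0R1]
9. ~q & ~p, 1   [[]-rule on 2 via 0R1]
10. ~q, 1   [&-rule on 9]
11. ~p, 1   [&-rule on 9]
Accessibility: 0R0, 0R1, 1R0, 1R1
Branch closes: p and ~p both at 1.
Every branch of the negation's tableau closes; the branch above is one of them.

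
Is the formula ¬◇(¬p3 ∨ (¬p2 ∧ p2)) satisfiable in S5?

1. ¬◇(¬p3 ∨ (¬p2 ∧ p2)), u
2. ¬(¬p3 ∨ (¬p2 ∧ p2)), u   [¬◇-rule on 1 via uRu]
3. p3, u   [¬∨-rule on 2]
4. ¬(¬p2 ∧ p2), u   [¬∨-rule on 2]
5. ¬p2, u   [¬∧-rule on 4 (branches; this branch)]
Accessibility: uRu

Satisfiable (open branch found)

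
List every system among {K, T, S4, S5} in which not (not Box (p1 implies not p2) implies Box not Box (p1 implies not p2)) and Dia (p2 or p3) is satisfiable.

S4-tableau for the formula:
1. not (not Box (p1 implies not p2) implies Box not Box (p1 implies not p2)) and Dia (p2 or p3), w0
2. not (not Box (p1 implies not p2) implies Box not Box (p1 implies not p2)), w0   [and-rule on 1]
3. Dia (p2 or p3), w0   [and-rule on 1]
4. not Box (p1 implies not p2), w0   [neg-implies-rule on 2]
5. not Box not Box (p1 implies not p2), w0   [neg-implies-rule on 2]
6. p2 or p3, w1   [Dia-rule on 3: fresh world w1, w0Rw1]
7. p3, w1   [or-rule on 6 (branches; this branch)]
8. not (p1 implies not p2), w2   [neg-Box-rule on 4: fresh world w2, w0Rw2]
9. p1, w2   [neg-implies-rule on 8]
10. p2, w2   [neg-implies-rule on 8]
11. Box (p1 implies not p2), w3   [neg-Box-rule on 5: fresh world w3, w0Rw3]
12. p1 implies not p2, w3   [Box-rule on 11 via w3Rw3]
13. not p2, w3   [implies-rule on 12 (branches; this branch)]
Accessibility: w0Rw0, w0Rw1, w0Rw2, w0Rw3, w1Rw1, w2Rw2, w3Rw3
Complete open branch: satisfiable in S4, hence also in K, T (this S4-model is also a K-model and a T-model).
S5-tableau for the formula:
1. not (not Box (p1 implies not p2) implies Box not Box (p1 implies not p2)) and Dia (p2 or p3), w0
2. not (not Box (p1 implies not p2) implies Box not Box (p1 implies not p2)), w0   [and-rule on 1]
3. Dia (p2 or p3), w0   [and-rule on 1]
4. not Box (p1 implies not p2), w0   [neg-implies-rule on 2]
5. not Box not Box (p1 implies not p2), w0   [neg-implies-rule on 2]
6. p2 or p3, w1   [Dia-rule on 3: fresh world w1, w0Rw1]
7. p3, w1   [or-rule on 6 (branches; this branch)]
8. not (p1 implies not p2), w2   [neg-Box-rule on 4: fresh world w2, w0Rw2]
9. p1, w2   [neg-implies-rule on 8]
10. p2, w2   [neg-implies-rule on 8]
11. Box (p1 implies not p2), w3   [neg-Box-rule on 5: fresh world w3, w0Rw3]
12. p1 implies not p2, w0   [Box-rule on 11 via w3Rw0]
13. p1 implies not p2, w1   [Box-rule on 11 via w3Rw1]
14. p1 implies not p2, w2   [Box-rule on 11 via w3Rw2]
15. p1 implies not p2, w3   [Box-rule on 11 via w3Rw3]
16. not p2, w0   [implies-rule on 12 (branches; this branch)]
17. not p2, w1   [implies-rule on 13 (branches; this branch)]
18. not p2, w2   [implies-rule on 14 (branches; this branch)]
Accessibility: w0Rw0, w0Rw1, w0Rw2, w0Rw3, w1Rw0, w1Rw1, w1Rw2, w1Rw3, w2Rw0, w2Rw1, w2Rw2, w2Rw3, w3Rw0, w3Rw1, w3Rw2, w3Rw3
Branch closes: p2 and not p2 both at w2.
Every branch closes (one shown): unsatisfiable in S5.

K, T, S4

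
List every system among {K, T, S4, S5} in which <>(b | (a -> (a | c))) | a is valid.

T, S4, S5

T-tableau for the negation ~(<>(b | (a -> (a | c))) | a):
1. ~(<>(b | (a -> (a | c))) | a), w0
2. ~<>(b | (a -> (a | c))), w0
3. ~a, w0
4. ~(b | (a -> (a | c))), w0
5. ~b, w0
6. ~(a -> (a | c)), w0
7. a, w0
8. ~(a | c), w0
Accessibility: w0Rw0
Branch closes: a and ~a both at w0.
Every branch closes (one shown): valid in T, hence also in S4, S5 (every theorem of T is a theorem of S4 and S5).
K-tableau for the negation ~(<>(b | (a -> (a | c))) | a):
1. ~(<>(b | (a -> (a | c))) | a), w0
2. ~<>(b | (a -> (a | c))), w0
3. ~a, w0
Complete open branch: countermodel on a K-frame, so not valid in K.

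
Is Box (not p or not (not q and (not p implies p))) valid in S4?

Not valid

Tableau for the negation not Box (not p or not (not q and (not p implies p))):
1. not Box (not p or not (not q and (not p implies p))), w0
2. not (not p or not (not q and (not p implies p))), w1   [neg-Box-rule on 1: fresh world w1, w0Rw1]
3. p, w1   [neg-or-rule on 2]
4. not q and (not p implies p), w1   [neg-or-rule on 2]
5. not q, w1   [and-rule on 4]
6. not p implies p, w1   [and-rule on 4]
Accessibility: w0Rw0, w0Rw1, w1Rw1
The negation has an open branch (countermodel exists).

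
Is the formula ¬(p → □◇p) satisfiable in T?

Yes, satisfiable

1. ¬(p → □◇p), u
2. p, u   [¬→-rule on 1]
3. ¬□◇p, u   [¬→-rule on 1]
4. ¬◇p, v   [¬□-rule on 3: fresh world v, uRv]
5. ¬p, v   [¬◇-rule on 4 via vRv]
Accessibility: uRu, uRv, vRv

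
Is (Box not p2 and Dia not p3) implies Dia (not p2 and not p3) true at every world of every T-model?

Tableau for the negation not ((Box not p2 and Dia not p3) implies Dia (not p2 and not p3)):
1. not ((Box not p2 and Dia not p3) implies Dia (not p2 and not p3)), w0
2. Box not p2 and Dia not p3, w0
3. not Dia (not p2 and not p3), w0
4. Box not p2, w0
5. Dia not p3, w0
6. not (not p2 and not p3), w0
7. not p2, w0
8. p3, w0
9. not p3, w1
10. not (not p2 and not p3), w1
11. not p2, w1
12. p3, w1
Accessibility: w0Rw0, w0Rw1, w1Rw1
Branch closes: p3 and not p3 both at w1.
All branches of the negation close; one closing branch shown above.

Valid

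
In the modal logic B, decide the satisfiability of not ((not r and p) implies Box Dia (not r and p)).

Unsatisfiable

1. not ((not r and p) implies Box Dia (not r and p)), u
2. not r and p, u
3. not Box Dia (not r and p), u
4. not r, u
5. p, u
6. not Dia (not r and p), v
7. not (not r and p), u
8. not (not r and p), v
9. not p, u
Accessibility: uRu, uRv, vRu, vRv
Branch closes: p and not p both at u.
All branches of the tableau close; one closing branch shown above.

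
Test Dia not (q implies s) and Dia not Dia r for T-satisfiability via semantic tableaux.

Satisfiable (open branch found)

1. Dia not (q implies s) and Dia not Dia r, w0
2. Dia not (q implies s), w0
3. Dia not Dia r, w0
4. not (q implies s), w1
5. q, w1
6. not s, w1
7. not Dia r, w2
8. not r, w2
Accessibility: w0Rw0, w0Rw1, w0Rw2, w1Rw1, w2Rw2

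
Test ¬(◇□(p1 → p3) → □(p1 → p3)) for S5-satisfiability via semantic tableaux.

No, unsatisfiable

1. ¬(◇□(p1 → p3) → □(p1 → p3)), w0
2. ◇□(p1 → p3), w0
3. ¬□(p1 → p3), w0
4. □(p1 → p3), w1
5. p1 → p3, w0
6. p1 → p3, w1
7. p3, w0
8. p3, w1
9. ¬(p1 → p3), w2
10. p1, w2
11. ¬p3, w2
12. p1 → p3, w2
13. p3, w2
Accessibility: w0Rw0, w0Rw1, w0Rw2, w1Rw0, w1Rw1, w1Rw2, w2Rw0, w2Rw1, w2Rw2
Branch closes: p3 and ¬p3 both at w2.
(One branch shown.) All branches close.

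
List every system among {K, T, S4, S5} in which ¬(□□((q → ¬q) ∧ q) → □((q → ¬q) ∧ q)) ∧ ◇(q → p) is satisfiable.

K

T-tableau for the formula:
1. ¬(□□((q → ¬q) ∧ q) → □((q → ¬q) ∧ q)) ∧ ◇(q → p), w0
2. ¬(□□((q → ¬q) ∧ q) → □((q → ¬q) ∧ q)), w0
3. ◇(q → p), w0
4. □□((q → ¬q) ∧ q), w0
5. ¬□((q → ¬q) ∧ q), w0
6. □((q → ¬q) ∧ q), w0
7. (q → ¬q) ∧ q, w0
8. q → ¬q, w0
9. q, w0
10. ¬q, w0
Accessibility: w0Rw0
Branch closes: q and ¬q both at w0.
Every branch closes (one shown): unsatisfiable in T, hence also in S4, S5 (every S4/S5-frame is a T-frame).
K-tableau for the formula:
1. ¬(□□((q → ¬q) ∧ q) → □((q → ¬q) ∧ q)) ∧ ◇(q → p), w0
2. ¬(□□((q → ¬q) ∧ q) → □((q → ¬q) ∧ q)), w0
3. ◇(q → p), w0
4. □□((q → ¬q) ∧ q), w0
5. ¬□((q → ¬q) ∧ q), w0
6. q → p, w1
7. □((q → ¬q) ∧ q), w1
8. p, w1
9. ¬((q → ¬q) ∧ q), w2
10. □((q → ¬q) ∧ q), w2
11. ¬q, w2
Accessibility: w0Rw1, w0Rw2
Complete open branch: satisfiable in K.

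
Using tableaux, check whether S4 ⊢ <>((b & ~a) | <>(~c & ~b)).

Tableau for the negation ~<>((b & ~a) | <>(~c & ~b)):
1. ~<>((b & ~a) | <>(~c & ~b)), 0
2. ~((b & ~a) | <>(~c & ~b)), 0   [~<>-rule on 1 via 0R0]
3. ~(b & ~a), 0   [~|-rule on 2]
4. ~<>(~c & ~b), 0   [~|-rule on 2]
5. ~(~c & ~b), 0   [~<>-rule on 4 via 0R0]
6. a, 0   [~&-rule on 3 (branches; this branch)]
7. b, 0   [~&-rule on 5 (branches; this branch)]
Accessibility: 0R0
The negation has an open branch (countermodel exists).

Not valid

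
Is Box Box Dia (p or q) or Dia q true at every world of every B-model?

No, not valid

Tableau for the negation not (Box Box Dia (p or q) or Dia q):
1. not (Box Box Dia (p or q) or Dia q), u
2. not Box Box Dia (p or q), u
3. not Dia q, u
4. not q, u
5. not Box Dia (p or q), v
6. not q, v
7. not Dia (p or q), w
8. not (p or q), v
9. not p, v
10. not (p or q), w
11. not p, w
12. not q, w
Accessibility: uRu, uRv, vRu, vRv, vRw, wRv, wRw
The negation has an open branch (countermodel exists).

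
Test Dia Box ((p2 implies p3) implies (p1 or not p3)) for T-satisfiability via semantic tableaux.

1. Dia Box ((p2 implies p3) implies (p1 or not p3)), 0
2. Box ((p2 implies p3) implies (p1 or not p3)), 1
3. (p2 implies p3) implies (p1 or not p3), 1
4. p1 or not p3, 1
5. not p3, 1
Accessibility: 0R0, 0R1, 1R1

Yes, satisfiable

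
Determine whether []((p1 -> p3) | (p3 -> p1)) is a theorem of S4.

Tableau for the negation ~[]((p1 -> p3) | (p3 -> p1)):
1. ~[]((p1 -> p3) | (p3 -> p1)), 0
2. ~((p1 -> p3) | (p3 -> p1)), 1   [~[]-rule on 1: fresh world 1, 0R1]
3. ~(p1 -> p3), 1   [~|-rule on 2]
4. ~(p3 -> p1), 1   [~|-rule on 2]
5. p1, 1   [~->-rule on 3]
6. ~p3, 1   [~->-rule on 3]
7. p3, 1   [~->-rule on 4]
8. ~p1, 1   [~->-rule on 4]
Accessibility: 0R0, 0R1, 1R1
Branch closes: p3 and ~p3 both at 1.
All branches of the negation close; one closing branch shown above.

Yes, valid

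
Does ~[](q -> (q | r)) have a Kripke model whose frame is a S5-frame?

Unsatisfiable (every branch closes)

1. ~[](q -> (q | r)), 0
2. ~(q -> (q | r)), 1   [~[]-rule on 1: fresh world 1, 0R1]
3. q, 1   [~->-rule on 2]
4. ~(q | r), 1   [~->-rule on 2]
5. ~q, 1   [~|-rule on 4]
6. ~r, 1   [~|-rule on 4]
Accessibility: 0R0, 0R1, 1R0, 1R1
Branch closes: q and ~q both at 1.
(One branch shown.) All branches close.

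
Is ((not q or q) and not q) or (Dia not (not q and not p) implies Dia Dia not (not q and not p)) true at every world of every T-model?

Valid

Tableau for the negation not (((not q or q) and not q) or (Dia not (not q and not p) implies Dia Dia not (not q and not p))):
1. not (((not q or q) and not q) or (Dia not (not q and not p) implies Dia Dia not (not q and not p))), 0
2. not ((not q or q) and not q), 0
3. not (Dia not (not q and not p) implies Dia Dia not (not q and not p)), 0
4. Dia not (not q and not p), 0
5. not Dia Dia not (not q and not p), 0
6. not Dia not (not q and not p), 0
7. not q and not p, 0
8. not q, 0
9. not p, 0
10. not (not q or q), 0
11. q, 0
Accessibility: 0R0
Branch closes: q and not q both at 0.
Every branch of the negation's tableau closes; the branch above is one of them.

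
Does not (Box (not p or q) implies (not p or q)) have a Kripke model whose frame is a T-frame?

Unsatisfiable (every branch closes)

1. not (Box (not p or q) implies (not p or q)), u
2. Box (not p or q), u
3. not (not p or q), u
4. p, u
5. not q, u
6. not p or q, u
7. q, u
Accessibility: uRu
Branch closes: q and not q both at u.
Every branch closes; the branch above is one of them.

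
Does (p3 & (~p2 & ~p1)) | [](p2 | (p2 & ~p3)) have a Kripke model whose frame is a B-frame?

1. (p3 & (~p2 & ~p1)) | [](p2 | (p2 & ~p3)), w0
2. [](p2 | (p2 & ~p3)), w0   [|-rule on 1 (branches; this branch)]
3. p2 | (p2 & ~p3), w0   [[]-rule on 2 via w0Rw0]
4. p2 & ~p3, w0   [|-rule on 3 (branches; this branch)]
5. p2, w0   [&-rule on 4]
6. ~p3, w0   [&-rule on 4]
Accessibility: w0Rw0

Satisfiable (open branch found)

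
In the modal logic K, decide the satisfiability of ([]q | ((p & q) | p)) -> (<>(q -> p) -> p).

1. ([]q | ((p & q) | p)) -> (<>(q -> p) -> p), u
2. <>(q -> p) -> p, u
3. p, u

Satisfiable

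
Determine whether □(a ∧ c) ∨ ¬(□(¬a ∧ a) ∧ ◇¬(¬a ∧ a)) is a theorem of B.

Tableau for the negation ¬(□(a ∧ c) ∨ ¬(□(¬a ∧ a) ∧ ◇¬(¬a ∧ a))):
1. ¬(□(a ∧ c) ∨ ¬(□(¬a ∧ a) ∧ ◇¬(¬a ∧ a))), 0
2. ¬□(a ∧ c), 0   [¬∨-rule on 1]
3. □(¬a ∧ a) ∧ ◇¬(¬a ∧ a), 0   [¬∨-rule on 1]
4. □(¬a ∧ a), 0   [∧-rule on 3]
5. ◇¬(¬a ∧ a), 0   [∧-rule on 3]
6. ¬a ∧ a, 0   [□-rule on 4 via 0R0]
7. ¬a, 0   [∧-rule on 6]
8. a, 0   [∧-rule on 6]
Accessibility: 0R0
Branch closes: a and ¬a both at 0.
All branches of the negation close; one closing branch shown above.

Yes, valid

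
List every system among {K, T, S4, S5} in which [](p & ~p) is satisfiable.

K-tableau for the formula:
1. [](p & ~p), 0
Complete open branch: satisfiable in K.
T-tableau for the formula:
1. [](p & ~p), 0
2. p & ~p, 0   [[]-rule on 1 via 0R0]
3. p, 0   [&-rule on 2]
4. ~p, 0   [&-rule on 2]
Accessibility: 0R0
Branch closes: p and ~p both at 0.
Every branch closes (one shown): unsatisfiable in T, hence also in S4, S5 (every S4/S5-frame is a T-frame).

K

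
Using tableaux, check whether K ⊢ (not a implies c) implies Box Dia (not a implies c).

Invalid (countermodel exists)

Tableau for the negation not ((not a implies c) implies Box Dia (not a implies c)):
1. not ((not a implies c) implies Box Dia (not a implies c)), w0
2. not a implies c, w0
3. not Box Dia (not a implies c), w0
4. c, w0
5. not Dia (not a implies c), w1
Accessibility: w0Rw1
The negation has an open branch (countermodel exists).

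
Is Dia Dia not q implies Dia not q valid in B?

Not valid

Tableau for the negation not (Dia Dia not q implies Dia not q):
1. not (Dia Dia not q implies Dia not q), 0
2. Dia Dia not q, 0
3. not Dia not q, 0
4. q, 0
5. Dia not q, 1
6. q, 1
7. not q, 2
Accessibility: 0R0, 0R1, 1R0, 1R1, 1R2, 2R1, 2R2
The negation has an open branch (countermodel exists).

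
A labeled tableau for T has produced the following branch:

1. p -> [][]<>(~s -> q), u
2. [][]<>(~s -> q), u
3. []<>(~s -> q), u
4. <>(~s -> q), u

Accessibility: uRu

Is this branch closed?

There is no literal clash: for every atom and world, at most one sign appears.

Open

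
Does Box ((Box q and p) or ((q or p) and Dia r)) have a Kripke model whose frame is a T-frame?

Satisfiable (open branch found)

1. Box ((Box q and p) or ((q or p) and Dia r)), u
2. (Box q and p) or ((q or p) and Dia r), u   [Box-rule on 1 via uRu]
3. (q or p) and Dia r, u   [or-rule on 2 (branches; this branch)]
4. q or p, u   [and-rule on 3]
5. Dia r, u   [and-rule on 3]
6. p, u   [or-rule on 4 (branches; this branch)]
7. r, v   [Dia-rule on 5: fresh world v, uRv]
8. (Box q and p) or ((q or p) and Dia r), v   [Box-rule on 1 via uRv]
9. (q or p) and Dia r, v   [or-rule on 8 (branches; this branch)]
10. q or p, v   [and-rule on 9]
11. Dia r, v   [and-rule on 9]
12. p, v   [or-rule on 10 (branches; this branch)]
13. r, w   [Dia-rule on 11: fresh world w, vRw]
Accessibility: uRu, uRv, vRv, vRw, wRw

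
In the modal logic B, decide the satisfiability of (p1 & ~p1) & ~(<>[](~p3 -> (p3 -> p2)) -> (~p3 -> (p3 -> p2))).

No, unsatisfiable

1. (p1 & ~p1) & ~(<>[](~p3 -> (p3 -> p2)) -> (~p3 -> (p3 -> p2))), 0
2. p1 & ~p1, 0
3. ~(<>[](~p3 -> (p3 -> p2)) -> (~p3 -> (p3 -> p2))), 0
4. p1, 0
5. ~p1, 0
Accessibility: 0R0
Branch closes: p1 and ~p1 both at 0.
All branches of the tableau close; one closing branch shown above.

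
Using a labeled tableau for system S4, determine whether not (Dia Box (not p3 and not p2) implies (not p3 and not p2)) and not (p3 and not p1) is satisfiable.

1. not (Dia Box (not p3 and not p2) implies (not p3 and not p2)) and not (p3 and not p1), u
2. not (Dia Box (not p3 and not p2) implies (not p3 and not p2)), u
3. not (p3 and not p1), u
4. Dia Box (not p3 and not p2), u
5. not (not p3 and not p2), u
6. p1, u
7. p2, u
8. Box (not p3 and not p2), v
9. not p3 and not p2, v
10. not p3, v
11. not p2, v
Accessibility: uRu, uRv, vRv

Satisfiable (open branch found)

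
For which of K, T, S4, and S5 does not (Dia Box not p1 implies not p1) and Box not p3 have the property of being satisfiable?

S4-tableau for the formula:
1. not (Dia Box not p1 implies not p1) and Box not p3, 0
2. not (Dia Box not p1 implies not p1), 0   [and-rule on 1]
3. Box not p3, 0   [and-rule on 1]
4. Dia Box not p1, 0   [neg-implies-rule on 2]
5. p1, 0   [neg-implies-rule on 2]
6. not p3, 0   [Box-rule on 3 via 0R0]
7. Box not p1, 1   [Dia-rule on 4: fresh world 1, 0R1]
8. not p3, 1   [Box-rule on 3 via 0R1]
9. not p1, 1   [Box-rule on 7 via 1R1]
Accessibility: 0R0, 0R1, 1R1
Complete open branch: satisfiable in S4, hence also in K, T (this S4-model is also a K-model and a T-model).
S5-tableau for the formula:
1. not (Dia Box not p1 implies not p1) and Box not p3, 0
2. not (Dia Box not p1 implies not p1), 0   [and-rule on 1]
3. Box not p3, 0   [and-rule on 1]
4. Dia Box not p1, 0   [neg-implies-rule on 2]
5. p1, 0   [neg-implies-rule on 2]
6. not p3, 0   [Box-rule on 3 via 0R0]
7. Box not p1, 1   [Dia-rule on 4: fresh world 1, 0R1]
8. not p3, 1   [Box-rule on 3 via 0R1]
9. not p1, 0   [Box-rule on 7 via 1R0]
Accessibility: 0R0, 0R1, 1R0, 1R1
Branch closes: p1 and not p1 both at 0.
Every branch closes (one shown): unsatisfiable in S5.

K, T, S4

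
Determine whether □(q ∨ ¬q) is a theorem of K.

Tableau for the negation ¬□(q ∨ ¬q):
1. ¬□(q ∨ ¬q), u
2. ¬(q ∨ ¬q), v   [¬□-rule on 1: fresh world v, uRv]
3. ¬q, v   [¬∨-rule on 2]
4. q, v   [¬∨-rule on 2]
Accessibility: uRv
Branch closes: q and ¬q both at v.
Every branch of the negation's tableau closes; the branch above is one of them.

Yes, valid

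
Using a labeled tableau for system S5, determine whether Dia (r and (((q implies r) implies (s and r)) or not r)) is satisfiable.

Satisfiable

1. Dia (r and (((q implies r) implies (s and r)) or not r)), 0
2. r and (((q implies r) implies (s and r)) or not r), 1   [Dia-rule on 1: fresh world 1, 0R1]
3. r, 1   [and-rule on 2]
4. ((q implies r) implies (s and r)) or not r, 1   [and-rule on 2]
5. (q implies r) implies (s and r), 1   [or-rule on 4 (branches; this branch)]
6. s and r, 1   [implies-rule on 5 (branches; this branch)]
7. s, 1   [and-rule on 6]
Accessibility: 0R0, 0R1, 1R0, 1R1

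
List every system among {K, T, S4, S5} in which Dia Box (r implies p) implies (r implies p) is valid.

S4-tableau for the negation not (Dia Box (r implies p) implies (r implies p)):
1. not (Dia Box (r implies p) implies (r implies p)), w0
2. Dia Box (r implies p), w0
3. not (r implies p), w0
4. r, w0
5. not p, w0
6. Box (r implies p), w1
7. r implies p, w1
8. p, w1
Accessibility: w0Rw0, w0Rw1, w1Rw1
Complete open branch: countermodel on an S4-frame, so not valid in S4, nor in K, T (the same frame is also a K-frame and a T-frame).
S5-tableau for the negation not (Dia Box (r implies p) implies (r implies p)):
1. not (Dia Box (r implies p) implies (r implies p)), w0
2. Dia Box (r implies p), w0
3. not (r implies p), w0
4. r, w0
5. not p, w0
6. Box (r implies p), w1
7. r implies p, w0
8. r implies p, w1
9. p, w0
Accessibility: w0Rw0, w0Rw1, w1Rw0, w1Rw1
Branch closes: p and not p both at w0.
Every branch closes (one shown): valid in S5.

S5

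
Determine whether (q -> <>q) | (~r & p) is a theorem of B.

Yes, valid

Tableau for the negation ~((q -> <>q) | (~r & p)):
1. ~((q -> <>q) | (~r & p)), w0
2. ~(q -> <>q), w0
3. ~(~r & p), w0
4. q, w0
5. ~<>q, w0
6. ~q, w0
Accessibility: w0Rw0
Branch closes: q and ~q both at w0.
Every branch of the negation's tableau closes; the branch above is one of them.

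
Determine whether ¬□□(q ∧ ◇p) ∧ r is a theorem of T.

Not valid

Tableau for the negation ¬(¬□□(q ∧ ◇p) ∧ r):
1. ¬(¬□□(q ∧ ◇p) ∧ r), 0
2. ¬r, 0
Accessibility: 0R0
The negation has an open branch (countermodel exists).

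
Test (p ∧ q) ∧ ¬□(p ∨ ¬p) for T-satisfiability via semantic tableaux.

1. (p ∧ q) ∧ ¬□(p ∨ ¬p), u
2. p ∧ q, u   [∧-rule on 1]
3. ¬□(p ∨ ¬p), u   [∧-rule on 1]
4. p, u   [∧-rule on 2]
5. q, u   [∧-rule on 2]
6. ¬(p ∨ ¬p), v   [¬□-rule on 3: fresh world v, uRv]
7. ¬p, v   [¬∨-rule on 6]
8. p, v   [¬∨-rule on 6]
Accessibility: uRu, uRv, vRv
Branch closes: p and ¬p both at v.
Every branch closes; the branch above is one of them.

Unsatisfiable (every branch closes)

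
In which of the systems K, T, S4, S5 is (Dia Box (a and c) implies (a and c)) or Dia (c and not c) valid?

S5

S4-tableau for the negation not ((Dia Box (a and c) implies (a and c)) or Dia (c and not c)):
1. not ((Dia Box (a and c) implies (a and c)) or Dia (c and not c)), 0
2. not (Dia Box (a and c) implies (a and c)), 0   [neg-or-rule on 1]
3. not Dia (c and not c), 0   [neg-or-rule on 1]
4. Dia Box (a and c), 0   [neg-implies-rule on 2]
5. not (a and c), 0   [neg-implies-rule on 2]
6. not (c and not c), 0   [neg-Dia-rule on 3 via 0R0]
7. not c, 0   [neg-and-rule on 5 (branches; this branch)]
8. Box (a and c), 1   [Dia-rule on 4: fresh world 1, 0R1]
9. not (c and not c), 1   [neg-Dia-rule on 3 via 0R1]
10. a and c, 1   [Box-rule on 8 via 1R1]
11. a, 1   [and-rule on 10]
12. c, 1   [and-rule on 10]
Accessibility: 0R0, 0R1, 1R1
Complete open branch: countermodel on an S4-frame, so not valid in S4, nor in K, T (the same frame is also a K-frame and a T-frame).
S5-tableau for the negation not ((Dia Box (a and c) implies (a and c)) or Dia (c and not c)):
1. not ((Dia Box (a and c) implies (a and c)) or Dia (c and not c)), 0
2. not (Dia Box (a and c) implies (a and c)), 0   [neg-or-rule on 1]
3. not Dia (c and not c), 0   [neg-or-rule on 1]
4. Dia Box (a and c), 0   [neg-implies-rule on 2]
5. not (a and c), 0   [neg-implies-rule on 2]
6. not (c and not c), 0   [neg-Dia-rule on 3 via 0R0]
7. not c, 0   [neg-and-rule on 5 (branches; this branch)]
8. Box (a and c), 1   [Dia-rule on 4: fresh world 1, 0R1]
9. not (c and not c), 1   [neg-Dia-rule on 3 via 0R1]
10. a and c, 0   [Box-rule on 8 via 1R0]
11. a, 0   [and-rule on 10]
12. c, 0   [and-rule on 10]
Accessibility: 0R0, 0R1, 1R0, 1R1
Branch closes: c and not c both at 0.
Every branch closes (one shown): valid in S5.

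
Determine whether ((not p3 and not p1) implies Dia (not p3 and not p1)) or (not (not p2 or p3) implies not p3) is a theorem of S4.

Tableau for the negation not (((not p3 and not p1) implies Dia (not p3 and not p1)) or (not (not p2 or p3) implies not p3)):
1. not (((not p3 and not p1) implies Dia (not p3 and not p1)) or (not (not p2 or p3) implies not p3)), u
2. not ((not p3 and not p1) implies Dia (not p3 and not p1)), u   [neg-or-rule on 1]
3. not (not (not p2 or p3) implies not p3), u   [neg-or-rule on 1]
4. not p3 and not p1, u   [neg-implies-rule on 2]
5. not Dia (not p3 and not p1), u   [neg-implies-rule on 2]
6. not (not p2 or p3), u   [neg-implies-rule on 3]
7. p3, u   [neg-implies-rule on 3]
8. not p3, u   [and-rule on 4]
9. not p1, u   [and-rule on 4]
Accessibility: uRu
Branch closes: p3 and not p3 both at u.
Every branch of the negation's tableau closes; the branch above is one of them.

Valid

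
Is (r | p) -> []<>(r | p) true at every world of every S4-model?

Tableau for the negation ~((r | p) -> []<>(r | p)):
1. ~((r | p) -> []<>(r | p)), w0
2. r | p, w0
3. ~[]<>(r | p), w0
4. p, w0
5. ~<>(r | p), w1
6. ~(r | p), w1
7. ~r, w1
8. ~p, w1
Accessibility: w0Rw0, w0Rw1, w1Rw1
The negation has an open branch (countermodel exists).

No, not valid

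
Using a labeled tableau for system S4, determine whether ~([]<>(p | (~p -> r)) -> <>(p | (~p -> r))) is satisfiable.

Unsatisfiable (every branch closes)

1. ~([]<>(p | (~p -> r)) -> <>(p | (~p -> r))), u
2. []<>(p | (~p -> r)), u   [~->-rule on 1]
3. ~<>(p | (~p -> r)), u   [~->-rule on 1]
4. <>(p | (~p -> r)), u   [[]-rule on 2 via uRu]
5. ~(p | (~p -> r)), u   [~<>-rule on 3 via uRu]
6. ~p, u   [~|-rule on 5]
7. ~(~p -> r), u   [~|-rule on 5]
8. ~r, u   [~->-rule on 7]
9. p | (~p -> r), v   [<>-rule on 4: fresh world v, uRv]
10. <>(p | (~p -> r)), v   [[]-rule on 2 via uRv]
11. ~(p | (~p -> r)), v   [~<>-rule on 3 via uRv]
12. ~p, v   [~|-rule on 11]
13. ~(~p -> r), v   [~|-rule on 11]
14. ~r, v   [~->-rule on 13]
15. ~p -> r, v   [|-rule on 9 (branches; this branch)]
16. r, v   [->-rule on 15 (branches; this branch)]
Accessibility: uRu, uRv, vRv
Branch closes: r and ~r both at v.
All branches of the tableau close; one closing branch shown above.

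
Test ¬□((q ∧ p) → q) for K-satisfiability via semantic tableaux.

1. ¬□((q ∧ p) → q), 0
2. ¬((q ∧ p) → q), 1
3. q ∧ p, 1
4. ¬q, 1
5. q, 1
6. p, 1
Accessibility: 0R1
Branch closes: q and ¬q both at 1.
Every branch closes; the branch above is one of them.

No, unsatisfiable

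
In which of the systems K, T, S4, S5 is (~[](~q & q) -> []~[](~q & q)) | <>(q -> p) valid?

T, S4, S5

T-tableau for the negation ~((~[](~q & q) -> []~[](~q & q)) | <>(q -> p)):
1. ~((~[](~q & q) -> []~[](~q & q)) | <>(q -> p)), u
2. ~(~[](~q & q) -> []~[](~q & q)), u
3. ~<>(q -> p), u
4. ~[](~q & q), u
5. ~[]~[](~q & q), u
6. ~(q -> p), u
7. q, u
8. ~p, u
9. ~(~q & q), v
10. ~(q -> p), v
11. q, v
12. ~p, v
13. [](~q & q), w
14. ~(q -> p), w
15. q, w
16. ~p, w
17. ~q & q, w
18. ~q, w
Accessibility: uRu, uRv, uRw, vRv, wRw
Branch closes: q and ~q both at w.
Every branch closes (one shown): valid in T, hence also in S4, S5 (every theorem of T is a theorem of S4 and S5).
K-tableau for the negation ~((~[](~q & q) -> []~[](~q & q)) | <>(q -> p)):
1. ~((~[](~q & q) -> []~[](~q & q)) | <>(q -> p)), u
2. ~(~[](~q & q) -> []~[](~q & q)), u
3. ~<>(q -> p), u
4. ~[](~q & q), u
5. ~[]~[](~q & q), u
6. ~(~q & q), v
7. ~(q -> p), v
8. q, v
9. ~p, v
10. [](~q & q), w
11. ~(q -> p), w
12. q, w
13. ~p, w
Accessibility: uRv, uRw
Complete open branch: countermodel on a K-frame, so not valid in K.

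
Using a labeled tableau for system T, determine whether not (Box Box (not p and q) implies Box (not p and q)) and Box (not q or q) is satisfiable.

1. not (Box Box (not p and q) implies Box (not p and q)) and Box (not q or q), w0
2. not (Box Box (not p and q) implies Box (not p and q)), w0   [and-rule on 1]
3. Box (not q or q), w0   [and-rule on 1]
4. Box Box (not p and q), w0   [neg-implies-rule on 2]
5. not Box (not p and q), w0   [neg-implies-rule on 2]
6. not q or q, w0   [Box-rule on 3 via w0Rw0]
7. Box (not p and q), w0   [Box-rule on 4 via w0Rw0]
8. not p and q, w0   [Box-rule on 7 via w0Rw0]
9. not p, w0   [and-rule on 8]
10. q, w0   [and-rule on 8]
11. not (not p and q), w1   [neg-Box-rule on 5: fresh world w1, w0Rw1]
12. not q or q, w1   [Box-rule on 3 via w0Rw1]
13. Box (not p and q), w1   [Box-rule on 4 via w0Rw1]
14. not p and q, w1   [Box-rule on 7 via w0Rw1]
15. not p, w1   [and-rule on 14]
16. q, w1   [and-rule on 14]
17. not q, w1   [neg-and-rule on 11 (branches; this branch)]
Accessibility: w0Rw0, w0Rw1, w1Rw1
Branch closes: q and not q both at w1.
(One branch shown.) All branches close.

Unsatisfiable (every branch closes)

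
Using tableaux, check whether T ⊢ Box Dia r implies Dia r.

Tableau for the negation not (Box Dia r implies Dia r):
1. not (Box Dia r implies Dia r), w0
2. Box Dia r, w0   [neg-implies-rule on 1]
3. not Dia r, w0   [neg-implies-rule on 1]
4. Dia r, w0   [Box-rule on 2 via w0Rw0]
5. not r, w0   [neg-Dia-rule on 3 via w0Rw0]
6. r, w1   [Dia-rule on 4: fresh world w1, w0Rw1]
7. Dia r, w1   [Box-rule on 2 via w0Rw1]
8. not r, w1   [neg-Dia-rule on 3 via w0Rw1]
Accessibility: w0Rw0, w0Rw1, w1Rw1
Branch closes: r and not r both at w1.
Every branch of the negation's tableau closes; the branch above is one of them.

Valid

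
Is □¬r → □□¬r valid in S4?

Valid in S4

Tableau for the negation ¬(□¬r → □□¬r):
1. ¬(□¬r → □□¬r), w0
2. □¬r, w0   [¬→-rule on 1]
3. ¬□□¬r, w0   [¬→-rule on 1]
4. ¬r, w0   [□-rule on 2 via w0Rw0]
5. ¬□¬r, w1   [¬□-rule on 3: fresh world w1, w0Rw1]
6. ¬r, w1   [□-rule on 2 via w0Rw1]
7. r, w2   [¬□-rule on 5: fresh world w2, w1Rw2]
8. ¬r, w2   [□-rule on 2 via w0Rw2]
Accessibility: w0Rw0, w0Rw1, w0Rw2, w1Rw1, w1Rw2, w2Rw2
Branch closes: r and ¬r both at w2.
All branches of the negation close; one closing branch shown above.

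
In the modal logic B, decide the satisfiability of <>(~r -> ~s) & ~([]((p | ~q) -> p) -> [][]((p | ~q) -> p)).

Satisfiable

1. <>(~r -> ~s) & ~([]((p | ~q) -> p) -> [][]((p | ~q) -> p)), u
2. <>(~r -> ~s), u   [&-rule on 1]
3. ~([]((p | ~q) -> p) -> [][]((p | ~q) -> p)), u   [&-rule on 1]
4. []((p | ~q) -> p), u   [~->-rule on 3]
5. ~[][]((p | ~q) -> p), u   [~->-rule on 3]
6. (p | ~q) -> p, u   [[]-rule on 4 via uRu]
7. p, u   [->-rule on 6 (branches; this branch)]
8. ~r -> ~s, v   [<>-rule on 2: fresh world v, uRv]
9. (p | ~q) -> p, v   [[]-rule on 4 via uRv]
10. ~s, v   [->-rule on 8 (branches; this branch)]
11. p, v   [->-rule on 9 (branches; this branch)]
12. ~[]((p | ~q) -> p), w   [~[]-rule on 5: fresh world w, uRw]
13. (p | ~q) -> p, w   [[]-rule on 4 via uRw]
14. p, w   [->-rule on 13 (branches; this branch)]
15. ~((p | ~q) -> p), x   [~[]-rule on 12: fresh world x, wRx]
16. p | ~q, x   [~->-rule on 15]
17. ~p, x   [~->-rule on 15]
18. ~q, x   [|-rule on 16 (branches; this branch)]
Accessibility: uRu, uRv, uRw, vRu, vRv, wRu, wRw, wRx, xRw, xRx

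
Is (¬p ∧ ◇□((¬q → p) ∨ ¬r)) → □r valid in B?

Invalid (countermodel exists)

Tableau for the negation ¬((¬p ∧ ◇□((¬q → p) ∨ ¬r)) → □r):
1. ¬((¬p ∧ ◇□((¬q → p) ∨ ¬r)) → □r), 0
2. ¬p ∧ ◇□((¬q → p) ∨ ¬r), 0   [¬→-rule on 1]
3. ¬□r, 0   [¬→-rule on 1]
4. ¬p, 0   [∧-rule on 2]
5. ◇□((¬q → p) ∨ ¬r), 0   [∧-rule on 2]
6. ¬r, 1   [¬□-rule on 3: fresh world 1, 0R1]
7. □((¬q → p) ∨ ¬r), 2   [◇-rule on 5: fresh world 2, 0R2]
8. (¬q → p) ∨ ¬r, 0   [□-rule on 7 via 2R0]
9. (¬q → p) ∨ ¬r, 2   [□-rule on 7 via 2R2]
10. ¬r, 0   [∨-rule on 8 (branches; this branch)]
11. ¬r, 2   [∨-rule on 9 (branches; this branch)]
Accessibility: 0R0, 0R1, 0R2, 1R0, 1R1, 2R0, 2R2
The negation has an open branch (countermodel exists).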